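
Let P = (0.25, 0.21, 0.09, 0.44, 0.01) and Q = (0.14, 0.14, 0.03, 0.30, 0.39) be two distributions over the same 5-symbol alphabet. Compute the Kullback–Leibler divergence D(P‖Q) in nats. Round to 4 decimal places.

D(P‖Q) = Σ p·ln(p/q).
  0.25·ln(0.25/0.14) = 0.14495
  0.21·ln(0.21/0.14) = 0.08515
  0.09·ln(0.09/0.03) = 0.09888
  0.44·ln(0.44/0.30) = 0.16852
  0.01·ln(0.01/0.39) = -0.03664
D(P‖Q) = 0.4609 nats.

0.4609 nats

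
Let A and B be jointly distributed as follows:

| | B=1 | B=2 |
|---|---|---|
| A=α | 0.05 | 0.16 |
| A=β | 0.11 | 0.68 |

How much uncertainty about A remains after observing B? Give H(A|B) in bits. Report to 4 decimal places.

Chain rule: H(A|B) = H(A,B) − H(B).
Marginals: p(A) = (0.2100, 0.7900), p(B) = (0.1600, 0.8400).
H(A,B) = 1.3677 bits; H(B) = 0.6343 bits.
H(A|B) = 1.3677 − 0.6343 = 0.7334 bits.

0.7334 bits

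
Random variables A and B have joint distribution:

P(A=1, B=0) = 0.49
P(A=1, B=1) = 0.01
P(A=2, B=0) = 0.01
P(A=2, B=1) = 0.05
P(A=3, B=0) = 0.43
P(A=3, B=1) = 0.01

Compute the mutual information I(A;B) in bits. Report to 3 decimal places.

0.187 bits

Marginals: p(A) = (0.5000, 0.0600, 0.4400), p(B) = (0.9300, 0.0700).
I(A;B) = Σ p(x,y)·log₂[p(x,y)/(p(x)p(y))].
  (1,0): 0.49·log₂(1.0538) = 0.0370
  (1,1): 0.01·log₂(0.2857) = -0.0181
  (2,0): 0.01·log₂(0.1792) = -0.0248
  (2,1): 0.05·log₂(11.9048) = 0.1787
  (3,0): 0.43·log₂(1.0508) = 0.0308
  (3,1): 0.01·log₂(0.3247) = -0.0162
Sum = 0.187 bits.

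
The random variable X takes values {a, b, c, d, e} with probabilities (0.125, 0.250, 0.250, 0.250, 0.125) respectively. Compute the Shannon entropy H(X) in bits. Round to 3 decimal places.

H(X) = −Σ p·log₂ p.
  −(0.125)·log₂(0.125) = 0.3750
  −(0.250)·log₂(0.250) = 0.5000
  −(0.250)·log₂(0.250) = 0.5000
  −(0.250)·log₂(0.250) = 0.5000
  −(0.125)·log₂(0.125) = 0.3750
Sum: 0.3750 + 0.5000 + 0.5000 + 0.5000 + 0.3750 = 2.250 bits.

2.250 bits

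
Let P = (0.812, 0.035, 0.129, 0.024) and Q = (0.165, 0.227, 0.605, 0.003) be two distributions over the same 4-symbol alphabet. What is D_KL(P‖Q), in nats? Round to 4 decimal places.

D(P‖Q) = Σ p·ln(p/q).
  0.812·ln(0.812/0.165) = 1.29397
  0.035·ln(0.035/0.227) = -0.06544
  0.129·ln(0.129/0.605) = -0.19936
  0.024·ln(0.024/0.003) = 0.04991
D(P‖Q) = 1.0791 nats.

1.0791 nats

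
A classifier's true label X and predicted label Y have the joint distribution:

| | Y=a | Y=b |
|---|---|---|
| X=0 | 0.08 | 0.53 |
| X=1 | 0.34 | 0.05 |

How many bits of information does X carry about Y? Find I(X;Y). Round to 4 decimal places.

0.4240 bits

Marginals: p(X) = (0.6100, 0.3900), p(Y) = (0.4200, 0.5800).
I(X;Y) = Σ p(x,y)·log₂[p(x,y)/(p(x)p(y))].
  (0,a): 0.08·log₂(0.3123) = -0.13434
  (0,b): 0.53·log₂(1.4980) = 0.30902
  (1,a): 0.34·log₂(2.0757) = 0.35822
  (1,b): 0.05·log₂(0.2210) = -0.10888
Sum = 0.4240 bits.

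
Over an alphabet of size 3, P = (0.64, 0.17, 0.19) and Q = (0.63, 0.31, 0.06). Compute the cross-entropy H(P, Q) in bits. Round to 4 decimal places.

1.4850 bits

H(P,Q) = −Σ p·log₂ q.
  −0.64·log₂(0.63) = 0.42661
  −0.17·log₂(0.31) = 0.28724
  −0.19·log₂(0.06) = 0.77119
H(P,Q) = 1.4850 bits.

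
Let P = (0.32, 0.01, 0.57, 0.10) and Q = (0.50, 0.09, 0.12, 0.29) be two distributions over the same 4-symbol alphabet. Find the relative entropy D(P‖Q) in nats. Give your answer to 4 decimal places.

0.6169 nats

D(P‖Q) = Σ p·ln(p/q).
  0.32·ln(0.32/0.50) = -0.14281
  0.01·ln(0.01/0.09) = -0.02197
  0.57·ln(0.57/0.12) = 0.88814
  0.10·ln(0.10/0.29) = -0.10647
D(P‖Q) = 0.6169 nats.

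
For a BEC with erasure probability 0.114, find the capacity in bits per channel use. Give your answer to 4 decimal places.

Binary erasure channel: capacity C = 1 − ε.
C = 1 − 0.114 = 0.8860 bits per channel use.

0.8860 bits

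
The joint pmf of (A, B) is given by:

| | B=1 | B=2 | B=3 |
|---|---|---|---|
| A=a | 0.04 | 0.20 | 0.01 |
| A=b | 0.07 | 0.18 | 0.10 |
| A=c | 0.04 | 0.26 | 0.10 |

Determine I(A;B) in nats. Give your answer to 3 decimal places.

0.047 nats

Marginals: p(A) = (0.2500, 0.3500, 0.4000), p(B) = (0.1500, 0.6400, 0.2100).
I(A;B) = H(A) + H(B) − H(A,B).
H(A) = 1.0805, H(B) = 0.8979, H(A,B) = 1.9310.
I(A;B) = 1.0805 + 0.8979 − 1.9310 = 0.047 nats.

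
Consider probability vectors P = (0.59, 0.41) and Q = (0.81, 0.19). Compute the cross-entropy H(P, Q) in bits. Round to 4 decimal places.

1.1617 bits

H(P,Q) = −Σ p·log₂ q.
  −0.59·log₂(0.81) = 0.17936
  −0.41·log₂(0.19) = 0.98233
H(P,Q) = 1.1617 bits.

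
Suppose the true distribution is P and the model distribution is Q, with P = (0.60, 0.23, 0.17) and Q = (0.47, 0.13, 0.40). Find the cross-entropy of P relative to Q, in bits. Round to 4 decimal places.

H(P,Q) = −Σ p·log₂ q.
  −0.60·log₂(0.47) = 0.65356
  −0.23·log₂(0.13) = 0.67699
  −0.17·log₂(0.40) = 0.22473
H(P,Q) = 1.5553 bits.

1.5553 bits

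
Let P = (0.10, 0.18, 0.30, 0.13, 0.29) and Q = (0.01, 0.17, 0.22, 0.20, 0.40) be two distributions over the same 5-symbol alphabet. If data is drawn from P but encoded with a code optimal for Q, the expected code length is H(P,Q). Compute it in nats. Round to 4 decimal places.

H(P,Q) = −Σ p·ln q.
  −0.10·ln(0.01) = 0.46052
  −0.18·ln(0.17) = 0.31895
  −0.30·ln(0.22) = 0.45424
  −0.13·ln(0.20) = 0.20923
  −0.29·ln(0.40) = 0.26572
H(P,Q) = 1.7087 nats.

1.7087 nats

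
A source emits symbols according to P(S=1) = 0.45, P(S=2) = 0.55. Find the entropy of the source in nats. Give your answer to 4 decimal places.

0.6881 nats

H(S) = −Σ p·ln p.
  −(0.45)·ln(0.45) = 0.35933
  −(0.55)·ln(0.55) = 0.32881
Sum: 0.35933 + 0.32881 = 0.6881 nats.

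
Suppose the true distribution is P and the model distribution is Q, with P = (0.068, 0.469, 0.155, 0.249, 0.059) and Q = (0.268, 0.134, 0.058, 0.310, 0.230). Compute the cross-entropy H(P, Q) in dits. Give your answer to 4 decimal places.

0.8043 dits

H(P,Q) = −Σ p·log₁₀ q.
  −0.068·log₁₀(0.268) = 0.03889
  −0.469·log₁₀(0.134) = 0.40939
  −0.155·log₁₀(0.058) = 0.19167
  −0.249·log₁₀(0.310) = 0.12665
  −0.059·log₁₀(0.230) = 0.03766
H(P,Q) = 0.8043 dits.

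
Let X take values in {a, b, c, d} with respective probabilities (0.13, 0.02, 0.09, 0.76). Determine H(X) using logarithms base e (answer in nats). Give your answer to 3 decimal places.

0.769 nats

H(X) = −Σ p·ln p.
  −(0.13)·ln(0.13) = 0.2652
  −(0.02)·ln(0.02) = 0.0782
  −(0.09)·ln(0.09) = 0.2167
  −(0.76)·ln(0.76) = 0.2086
Sum: 0.2652 + 0.0782 + 0.2167 + 0.2086 = 0.769 nats.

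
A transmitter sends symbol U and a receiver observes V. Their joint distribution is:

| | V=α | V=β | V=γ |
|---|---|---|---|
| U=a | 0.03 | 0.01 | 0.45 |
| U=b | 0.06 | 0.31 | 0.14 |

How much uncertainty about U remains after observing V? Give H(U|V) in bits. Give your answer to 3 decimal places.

Marginals: p(U) = (0.4900, 0.5100), p(V) = (0.0900, 0.3200, 0.5900).
H(U|V) = Σ p(V) · H(U|V=·).
  V=α: p=0.0900, H(U|V=α) = 0.9183
  V=β: p=0.3200, H(U|V=β) = 0.2006
  V=γ: p=0.5900, H(U|V=γ) = 0.7905
Weighted sum = 0.613 bits.

0.613 bits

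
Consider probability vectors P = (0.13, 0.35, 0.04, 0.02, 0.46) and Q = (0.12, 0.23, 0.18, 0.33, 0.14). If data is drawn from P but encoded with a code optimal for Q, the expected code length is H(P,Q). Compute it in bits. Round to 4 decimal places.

2.5755 bits

H(P,Q) = −Σ p·log₂ q.
  −0.13·log₂(0.12) = 0.39766
  −0.35·log₂(0.23) = 0.74210
  −0.04·log₂(0.18) = 0.09896
  −0.02·log₂(0.33) = 0.03199
  −0.46·log₂(0.14) = 1.30479
H(P,Q) = 2.5755 bits.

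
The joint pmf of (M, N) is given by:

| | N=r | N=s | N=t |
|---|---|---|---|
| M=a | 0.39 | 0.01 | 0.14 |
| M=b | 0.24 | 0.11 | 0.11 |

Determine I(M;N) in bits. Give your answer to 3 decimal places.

0.094 bits

Marginals: p(M) = (0.5400, 0.4600), p(N) = (0.6300, 0.1200, 0.2500).
I(M;N) = Σ p(x,y)·log₂[p(x,y)/(p(x)p(y))].
  (a,r): 0.39·log₂(1.1464) = 0.0769
  (a,s): 0.01·log₂(0.1543) = -0.0270
  (a,t): 0.14·log₂(1.0370) = 0.0073
  (b,r): 0.24·log₂(0.8282) = -0.0653
  (b,s): 0.11·log₂(1.9928) = 0.1094
  (b,t): 0.11·log₂(0.9565) = -0.0071
Sum = 0.094 bits.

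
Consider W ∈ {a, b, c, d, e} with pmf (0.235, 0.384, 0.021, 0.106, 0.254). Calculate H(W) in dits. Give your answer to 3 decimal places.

0.597 dits

H(W) = −Σ p·log₁₀ p.
  −(0.235)·log₁₀(0.235) = 0.1478
  −(0.384)·log₁₀(0.384) = 0.1596
  −(0.021)·log₁₀(0.021) = 0.0352
  −(0.106)·log₁₀(0.106) = 0.1033
  −(0.254)·log₁₀(0.254) = 0.1512
Sum: 0.1478 + 0.1596 + 0.0352 + 0.1033 + 0.1512 = 0.597 dits.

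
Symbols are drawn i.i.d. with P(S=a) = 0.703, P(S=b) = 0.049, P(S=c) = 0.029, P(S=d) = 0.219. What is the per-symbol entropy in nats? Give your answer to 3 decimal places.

0.831 nats

H(S) = −Σ p·ln p.
  −(0.703)·ln(0.703) = 0.2477
  −(0.049)·ln(0.049) = 0.1478
  −(0.029)·ln(0.029) = 0.1027
  −(0.219)·ln(0.219) = 0.3326
Sum: 0.2477 + 0.1478 + 0.1027 + 0.3326 = 0.831 nats.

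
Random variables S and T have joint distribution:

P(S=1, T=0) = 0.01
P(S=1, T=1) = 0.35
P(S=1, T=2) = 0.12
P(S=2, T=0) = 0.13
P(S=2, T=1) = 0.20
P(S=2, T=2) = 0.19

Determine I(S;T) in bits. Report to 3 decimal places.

Marginals: p(S) = (0.4800, 0.5200), p(T) = (0.1400, 0.5500, 0.3100).
I(S;T) = Σ p(x,y)·log₂[p(x,y)/(p(x)p(y))].
  (1,0): 0.01·log₂(0.1488) = -0.0275
  (1,1): 0.35·log₂(1.3258) = 0.1424
  (1,2): 0.12·log₂(0.8065) = -0.0372
  (2,0): 0.13·log₂(1.7857) = 0.1087
  (2,1): 0.20·log₂(0.6993) = -0.1032
  (2,2): 0.19·log₂(1.1787) = 0.0451
Sum = 0.128 bits.

0.128 bits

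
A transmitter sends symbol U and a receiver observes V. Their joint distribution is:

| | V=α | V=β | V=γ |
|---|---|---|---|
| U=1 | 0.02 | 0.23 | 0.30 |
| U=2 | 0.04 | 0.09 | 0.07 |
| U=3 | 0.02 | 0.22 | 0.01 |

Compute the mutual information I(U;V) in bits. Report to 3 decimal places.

0.192 bits

Marginals: p(U) = (0.5500, 0.2000, 0.2500), p(V) = (0.0800, 0.5400, 0.3800).
I(U;V) = H(U) + H(V) − H(U,V).
H(U) = 1.4388, H(V) = 1.3020, H(U,V) = 2.5485.
I(U;V) = 1.4388 + 1.3020 − 2.5485 = 0.192 bits.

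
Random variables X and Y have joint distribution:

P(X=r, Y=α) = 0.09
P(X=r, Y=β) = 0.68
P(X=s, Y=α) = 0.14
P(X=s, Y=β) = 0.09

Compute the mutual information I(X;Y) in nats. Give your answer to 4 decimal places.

Marginals: p(X) = (0.7700, 0.2300), p(Y) = (0.2300, 0.7700).
I(X;Y) = Σ p(x,y)·ln[p(x,y)/(p(x)p(y))].
  (r,α): 0.09·ln(0.5082) = -0.06092
  (r,β): 0.68·ln(1.1469) = 0.09321
  (s,α): 0.14·ln(2.6465) = 0.13625
  (s,β): 0.09·ln(0.5082) = -0.06092
Sum = 0.1076 nats.

0.1076 nats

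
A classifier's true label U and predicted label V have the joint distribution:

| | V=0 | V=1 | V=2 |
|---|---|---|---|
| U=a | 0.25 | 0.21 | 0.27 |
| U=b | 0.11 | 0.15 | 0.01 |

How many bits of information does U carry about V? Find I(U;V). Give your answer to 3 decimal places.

Marginals: p(U) = (0.7300, 0.2700), p(V) = (0.3600, 0.3600, 0.2800).
I(U;V) = H(U) + H(V) − H(U,V).
H(U) = 0.8415, H(V) = 1.5755, H(U,V) = 2.3101.
I(U;V) = 0.8415 + 1.5755 − 2.3101 = 0.107 bits.

0.107 bits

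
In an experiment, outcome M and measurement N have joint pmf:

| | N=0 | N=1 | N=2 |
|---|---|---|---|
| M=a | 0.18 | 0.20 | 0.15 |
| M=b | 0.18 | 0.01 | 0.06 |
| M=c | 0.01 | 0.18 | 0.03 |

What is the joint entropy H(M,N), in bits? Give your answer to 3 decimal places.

2.739 bits

H(M,N) = −Σ p(x,y)·log₂ p(x,y) over all 9 cells.
  cell (a,0): −0.18·log₂0.18 = 0.4453
  cell (a,1): −0.20·log₂0.20 = 0.4644
  cell (a,2): −0.15·log₂0.15 = 0.4105
  cell (b,0): −0.18·log₂0.18 = 0.4453
  cell (b,1): −0.01·log₂0.01 = 0.0664
  cell (b,2): −0.06·log₂0.06 = 0.2435
  cell (c,0): −0.01·log₂0.01 = 0.0664
  cell (c,1): −0.18·log₂0.18 = 0.4453
  cell (c,2): −0.03·log₂0.03 = 0.1518
Sum = 2.739 bits.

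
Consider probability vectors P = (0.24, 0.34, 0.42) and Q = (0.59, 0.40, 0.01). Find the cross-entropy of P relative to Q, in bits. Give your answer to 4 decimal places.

H(P,Q) = −Σ p·log₂ q.
  −0.24·log₂(0.59) = 0.18269
  −0.34·log₂(0.40) = 0.44946
  −0.42·log₂(0.01) = 2.79042
H(P,Q) = 3.4226 bits.

3.4226 bits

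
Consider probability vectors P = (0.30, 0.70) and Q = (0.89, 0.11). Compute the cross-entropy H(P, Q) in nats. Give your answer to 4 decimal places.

H(P,Q) = −Σ p·ln q.
  −0.30·ln(0.89) = 0.03496
  −0.70·ln(0.11) = 1.54509
H(P,Q) = 1.5801 nats.

1.5801 nats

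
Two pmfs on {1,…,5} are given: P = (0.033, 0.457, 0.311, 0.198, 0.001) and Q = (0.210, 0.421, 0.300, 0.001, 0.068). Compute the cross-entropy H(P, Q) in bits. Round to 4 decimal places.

3.1620 bits

H(P,Q) = −Σ p·log₂ q.
  −0.033·log₂(0.210) = 0.07430
  −0.457·log₂(0.421) = 0.57039
  −0.311·log₂(0.300) = 0.54020
  −0.198·log₂(0.001) = 1.97323
  −0.001·log₂(0.068) = 0.00388
H(P,Q) = 3.1620 bits.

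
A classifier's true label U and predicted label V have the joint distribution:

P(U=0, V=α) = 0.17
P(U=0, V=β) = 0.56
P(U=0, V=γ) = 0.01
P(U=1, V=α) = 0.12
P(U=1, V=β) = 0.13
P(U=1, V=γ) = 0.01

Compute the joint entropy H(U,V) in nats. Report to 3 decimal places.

H(U,V) = −Σ p(x,y)·ln p(x,y) over all 6 cells.
  cell (0,α): −0.17·ln0.17 = 0.3012
  cell (0,β): −0.56·ln0.56 = 0.3247
  cell (0,γ): −0.01·ln0.01 = 0.0461
  cell (1,α): −0.12·ln0.12 = 0.2544
  cell (1,β): −0.13·ln0.13 = 0.2652
  cell (1,γ): −0.01·ln0.01 = 0.0461
Sum = 1.238 nats.

1.238 nats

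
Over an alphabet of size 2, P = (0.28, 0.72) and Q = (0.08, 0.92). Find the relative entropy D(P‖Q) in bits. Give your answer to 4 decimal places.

0.2514 bits

D(P‖Q) = Σ p·log₂(p/q).
  0.28·log₂(0.28/0.08) = 0.50606
  0.72·log₂(0.72/0.92) = -0.25462
D(P‖Q) = 0.2514 bits.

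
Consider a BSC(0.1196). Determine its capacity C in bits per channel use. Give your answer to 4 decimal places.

0.4718 bits

Binary symmetric channel: C = 1 − h₂(ε) where h₂ is the binary entropy function.
h₂(0.1196) = −0.1196·log₂0.1196 − 0.8804·log₂0.8804 = 0.5282.
C = 1 − 0.5282 = 0.4718 bits per channel use.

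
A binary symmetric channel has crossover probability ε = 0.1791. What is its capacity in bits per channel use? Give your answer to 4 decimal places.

0.3219 bits

Binary symmetric channel: C = 1 − h₂(ε) where h₂ is the binary entropy function.
h₂(0.1791) = −0.1791·log₂0.1791 − 0.8209·log₂0.8209 = 0.6781.
C = 1 − 0.6781 = 0.3219 bits per channel use.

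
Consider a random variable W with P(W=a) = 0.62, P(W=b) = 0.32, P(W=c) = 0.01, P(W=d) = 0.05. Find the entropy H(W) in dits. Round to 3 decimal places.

0.372 dits

H(W) = −Σ p·log₁₀ p.
  −(0.62)·log₁₀(0.62) = 0.1287
  −(0.32)·log₁₀(0.32) = 0.1584
  −(0.01)·log₁₀(0.01) = 0.0200
  −(0.05)·log₁₀(0.05) = 0.0651
Sum: 0.1287 + 0.1584 + 0.0200 + 0.0651 = 0.372 dits.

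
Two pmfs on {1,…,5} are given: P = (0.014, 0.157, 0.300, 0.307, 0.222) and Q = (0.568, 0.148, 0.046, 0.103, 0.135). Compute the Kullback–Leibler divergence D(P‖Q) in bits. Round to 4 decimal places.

1.3932 bits

D(P‖Q) = Σ p·log₂(p/q).
  0.014·log₂(0.014/0.568) = -0.07479
  0.157·log₂(0.157/0.148) = 0.01337
  0.300·log₂(0.300/0.046) = 0.81158
  0.307·log₂(0.307/0.103) = 0.48371
  0.222·log₂(0.222/0.135) = 0.15931
D(P‖Q) = 1.3932 bits.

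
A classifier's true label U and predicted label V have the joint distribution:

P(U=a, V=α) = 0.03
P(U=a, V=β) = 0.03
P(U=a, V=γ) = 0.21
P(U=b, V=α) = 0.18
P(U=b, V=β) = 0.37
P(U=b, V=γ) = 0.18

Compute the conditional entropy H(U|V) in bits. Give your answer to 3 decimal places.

0.666 bits

Chain rule: H(U|V) = H(U,V) − H(V).
Marginals: p(U) = (0.2700, 0.7300), p(V) = (0.2100, 0.4000, 0.3900).
H(U,V) = 2.1977 bits; H(V) = 1.5314 bits.
H(U|V) = 2.1977 − 1.5314 = 0.666 bits.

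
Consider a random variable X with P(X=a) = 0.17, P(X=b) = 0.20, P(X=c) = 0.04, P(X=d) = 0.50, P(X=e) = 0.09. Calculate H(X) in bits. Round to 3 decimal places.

H(X) = −Σ p·log₂ p.
  −(0.17)·log₂(0.17) = 0.4346
  −(0.20)·log₂(0.20) = 0.4644
  −(0.04)·log₂(0.04) = 0.1858
  −(0.50)·log₂(0.50) = 0.5000
  −(0.09)·log₂(0.09) = 0.3127
Sum: 0.4346 + 0.4644 + 0.1858 + 0.5000 + 0.3127 = 1.897 bits.

1.897 bits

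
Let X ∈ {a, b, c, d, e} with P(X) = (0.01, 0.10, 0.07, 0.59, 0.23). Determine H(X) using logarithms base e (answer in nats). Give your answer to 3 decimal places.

H(X) = −Σ p·ln p.
  −(0.01)·ln(0.01) = 0.0461
  −(0.10)·ln(0.10) = 0.2303
  −(0.07)·ln(0.07) = 0.1861
  −(0.59)·ln(0.59) = 0.3113
  −(0.23)·ln(0.23) = 0.3380
Sum: 0.0461 + 0.2303 + 0.1861 + 0.3113 + 0.3380 = 1.112 nats.

1.112 nats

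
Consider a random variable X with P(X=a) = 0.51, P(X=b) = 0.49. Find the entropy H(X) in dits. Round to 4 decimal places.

0.3009 dits

H(X) = −Σ p·log₁₀ p.
  −(0.51)·log₁₀(0.51) = 0.14914
  −(0.49)·log₁₀(0.49) = 0.15180
Sum: 0.14914 + 0.15180 = 0.3009 dits.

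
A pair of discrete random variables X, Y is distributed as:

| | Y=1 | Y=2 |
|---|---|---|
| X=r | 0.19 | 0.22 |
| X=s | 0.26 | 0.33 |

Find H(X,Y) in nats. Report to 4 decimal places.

1.3647 nats

H(X,Y) = −Σ p(x,y)·ln p(x,y) over all 4 cells.
  cell (r,1): −0.19·ln0.19 = 0.31554
  cell (r,2): −0.22·ln0.22 = 0.33311
  cell (s,1): −0.26·ln0.26 = 0.35024
  cell (s,2): −0.33·ln0.33 = 0.36586
Sum = 1.3647 nats.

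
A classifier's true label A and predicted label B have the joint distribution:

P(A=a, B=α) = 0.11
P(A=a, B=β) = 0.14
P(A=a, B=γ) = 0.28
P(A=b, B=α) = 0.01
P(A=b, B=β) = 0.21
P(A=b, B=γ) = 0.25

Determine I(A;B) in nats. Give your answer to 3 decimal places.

0.055 nats

Marginals: p(A) = (0.5300, 0.4700), p(B) = (0.1200, 0.3500, 0.5300).
I(A;B) = H(A) + H(B) − H(A,B).
H(A) = 0.6913, H(B) = 0.9584, H(A,B) = 1.5948.
I(A;B) = 0.6913 + 0.9584 − 1.5948 = 0.055 nats.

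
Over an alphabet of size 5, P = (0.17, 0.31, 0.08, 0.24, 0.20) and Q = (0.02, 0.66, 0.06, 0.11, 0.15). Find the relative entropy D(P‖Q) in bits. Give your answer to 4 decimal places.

D(P‖Q) = Σ p·log₂(p/q).
  0.17·log₂(0.17/0.02) = 0.52487
  0.31·log₂(0.31/0.66) = -0.33796
  0.08·log₂(0.08/0.06) = 0.03320
  0.24·log₂(0.24/0.11) = 0.27013
  0.20·log₂(0.20/0.15) = 0.08301
D(P‖Q) = 0.5732 bits.

0.5732 bits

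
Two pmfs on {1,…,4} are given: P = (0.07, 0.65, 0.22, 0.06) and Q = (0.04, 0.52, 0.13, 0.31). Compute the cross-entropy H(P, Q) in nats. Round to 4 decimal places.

H(P,Q) = −Σ p·ln q.
  −0.07·ln(0.04) = 0.22532
  −0.65·ln(0.52) = 0.42505
  −0.22·ln(0.13) = 0.44885
  −0.06·ln(0.31) = 0.07027
H(P,Q) = 1.1695 nats.

1.1695 nats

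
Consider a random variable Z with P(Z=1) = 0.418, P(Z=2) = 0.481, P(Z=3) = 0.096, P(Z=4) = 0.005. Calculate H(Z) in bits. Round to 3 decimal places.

1.397 bits

H(Z) = −Σ p·log₂ p.
  −(0.418)·log₂(0.418) = 0.5260
  −(0.481)·log₂(0.481) = 0.5079
  −(0.096)·log₂(0.096) = 0.3246
  −(0.005)·log₂(0.005) = 0.0382
Sum: 0.5260 + 0.5079 + 0.3246 + 0.0382 = 1.397 bits.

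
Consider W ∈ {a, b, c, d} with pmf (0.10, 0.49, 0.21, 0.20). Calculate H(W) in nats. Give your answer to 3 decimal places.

1.229 nats

H(W) = −Σ p·ln p.
  −(0.10)·ln(0.10) = 0.2303
  −(0.49)·ln(0.49) = 0.3495
  −(0.21)·ln(0.21) = 0.3277
  −(0.20)·ln(0.20) = 0.3219
Sum: 0.2303 + 0.3495 + 0.3277 + 0.3219 = 1.229 nats.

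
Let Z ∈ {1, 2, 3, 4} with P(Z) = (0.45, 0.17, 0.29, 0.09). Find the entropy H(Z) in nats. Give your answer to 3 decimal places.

1.236 nats

H(Z) = −Σ p·ln p.
  −(0.45)·ln(0.45) = 0.3593
  −(0.17)·ln(0.17) = 0.3012
  −(0.29)·ln(0.29) = 0.3590
  −(0.09)·ln(0.09) = 0.2167
Sum: 0.3593 + 0.3012 + 0.3590 + 0.2167 = 1.236 nats.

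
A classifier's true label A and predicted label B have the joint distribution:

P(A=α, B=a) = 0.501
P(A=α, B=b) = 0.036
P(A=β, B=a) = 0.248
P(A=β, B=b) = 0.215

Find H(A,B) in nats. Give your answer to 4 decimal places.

1.1422 nats

H(A,B) = −Σ p(x,y)·ln p(x,y) over all 4 cells.
  cell (α,a): −0.501·ln0.501 = 0.34627
  cell (α,b): −0.036·ln0.036 = 0.11967
  cell (β,a): −0.248·ln0.248 = 0.34579
  cell (β,b): −0.215·ln0.215 = 0.33048
Sum = 1.1422 nats.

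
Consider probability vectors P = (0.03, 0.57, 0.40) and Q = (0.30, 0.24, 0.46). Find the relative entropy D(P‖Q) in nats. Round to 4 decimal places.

0.3681 nats

D(P‖Q) = Σ p·ln(p/q).
  0.03·ln(0.03/0.30) = -0.06908
  0.57·ln(0.57/0.24) = 0.49305
  0.40·ln(0.40/0.46) = -0.05590
D(P‖Q) = 0.3681 nats.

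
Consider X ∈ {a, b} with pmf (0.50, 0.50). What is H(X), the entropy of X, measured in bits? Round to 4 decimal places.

1.0000 bits

H(X) = −Σ p·log₂ p.
  −(0.50)·log₂(0.50) = 0.50000
  −(0.50)·log₂(0.50) = 0.50000
Sum: 0.50000 + 0.50000 = 1.0000 bits.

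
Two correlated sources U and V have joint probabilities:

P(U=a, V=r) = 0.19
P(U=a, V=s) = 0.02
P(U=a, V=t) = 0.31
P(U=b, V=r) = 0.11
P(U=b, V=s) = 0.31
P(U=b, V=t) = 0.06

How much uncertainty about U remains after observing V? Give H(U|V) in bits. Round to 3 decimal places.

Marginals: p(U) = (0.5200, 0.4800), p(V) = (0.3000, 0.3300, 0.3700).
H(U|V) = Σ p(V) · H(U|V=·).
  V=r: p=0.3000, H(U|V=r) = 0.9481
  V=s: p=0.3300, H(U|V=s) = 0.3298
  V=t: p=0.3700, H(U|V=t) = 0.6395
Weighted sum = 0.630 bits.

0.630 bits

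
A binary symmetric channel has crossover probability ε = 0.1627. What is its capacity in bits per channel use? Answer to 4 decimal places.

0.3593 bits

Binary symmetric channel: C = 1 − h₂(ε) where h₂ is the binary entropy function.
h₂(0.1627) = −0.1627·log₂0.1627 − 0.8373·log₂0.8373 = 0.6407.
C = 1 − 0.6407 = 0.3593 bits per channel use.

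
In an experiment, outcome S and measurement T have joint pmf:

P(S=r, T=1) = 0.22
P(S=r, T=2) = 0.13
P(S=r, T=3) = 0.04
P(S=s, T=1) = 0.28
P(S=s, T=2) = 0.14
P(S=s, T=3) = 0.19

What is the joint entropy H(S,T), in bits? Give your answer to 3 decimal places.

2.416 bits

H(S,T) = −Σ p(x,y)·log₂ p(x,y) over all 6 cells.
  cell (r,1): −0.22·log₂0.22 = 0.4806
  cell (r,2): −0.13·log₂0.13 = 0.3826
  cell (r,3): −0.04·log₂0.04 = 0.1858
  cell (s,1): −0.28·log₂0.28 = 0.5142
  cell (s,2): −0.14·log₂0.14 = 0.3971
  cell (s,3): −0.19·log₂0.19 = 0.4552
Sum = 2.416 bits.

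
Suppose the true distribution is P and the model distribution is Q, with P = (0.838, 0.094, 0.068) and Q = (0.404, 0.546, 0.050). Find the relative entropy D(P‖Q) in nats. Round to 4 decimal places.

D(P‖Q) = Σ p·ln(p/q).
  0.838·ln(0.838/0.404) = 0.61141
  0.094·ln(0.094/0.546) = -0.16538
  0.068·ln(0.068/0.050) = 0.02091
D(P‖Q) = 0.4669 nats.

0.4669 nats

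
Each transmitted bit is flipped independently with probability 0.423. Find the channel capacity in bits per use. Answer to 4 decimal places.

Binary symmetric channel: C = 1 − h₂(ε) where h₂ is the binary entropy function.
h₂(0.423) = −0.423·log₂0.423 − 0.577·log₂0.577 = 0.9828.
C = 1 − 0.9828 = 0.0172 bits per channel use.

0.0172 bits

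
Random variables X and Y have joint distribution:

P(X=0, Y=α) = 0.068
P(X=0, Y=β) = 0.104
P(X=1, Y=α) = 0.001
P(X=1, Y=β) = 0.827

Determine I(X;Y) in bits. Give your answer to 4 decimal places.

0.1845 bits

Marginals: p(X) = (0.1720, 0.8280), p(Y) = (0.0690, 0.9310).
I(X;Y) = Σ p(x,y)·log₂[p(x,y)/(p(x)p(y))].
  (0,α): 0.068·log₂(5.7297) = 0.17126
  (0,β): 0.104·log₂(0.6495) = -0.06476
  (1,α): 0.001·log₂(0.0175) = -0.00584
  (1,β): 0.827·log₂(1.0728) = 0.08386
Sum = 0.1845 bits.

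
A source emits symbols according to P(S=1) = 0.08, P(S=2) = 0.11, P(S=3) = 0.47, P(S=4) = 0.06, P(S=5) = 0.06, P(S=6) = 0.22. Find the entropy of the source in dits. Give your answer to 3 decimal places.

H(S) = −Σ p·log₁₀ p.
  −(0.08)·log₁₀(0.08) = 0.0878
  −(0.11)·log₁₀(0.11) = 0.1054
  −(0.47)·log₁₀(0.47) = 0.1541
  −(0.06)·log₁₀(0.06) = 0.0733
  −(0.06)·log₁₀(0.06) = 0.0733
  −(0.22)·log₁₀(0.22) = 0.1447
Sum: 0.0878 + 0.1054 + 0.1541 + 0.0733 + 0.0733 + 0.1447 = 0.639 dits.

0.639 dits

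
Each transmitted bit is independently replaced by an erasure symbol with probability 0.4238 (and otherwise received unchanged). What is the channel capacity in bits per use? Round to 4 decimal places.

Binary erasure channel: capacity C = 1 − ε.
C = 1 − 0.4238 = 0.5762 bits per channel use.

0.5762 bits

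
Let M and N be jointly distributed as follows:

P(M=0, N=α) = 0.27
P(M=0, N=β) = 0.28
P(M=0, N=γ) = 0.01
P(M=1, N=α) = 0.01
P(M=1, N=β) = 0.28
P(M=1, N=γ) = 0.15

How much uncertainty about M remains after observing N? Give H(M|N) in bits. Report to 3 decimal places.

Marginals: p(M) = (0.5600, 0.4400), p(N) = (0.2800, 0.5600, 0.1600).
H(M|N) = Σ p(N) · H(M|N=·).
  N=α: p=0.2800, H(M|N=α) = 0.2223
  N=β: p=0.5600, H(M|N=β) = 1.0000
  N=γ: p=0.1600, H(M|N=γ) = 0.3373
Weighted sum = 0.676 bits.

0.676 bits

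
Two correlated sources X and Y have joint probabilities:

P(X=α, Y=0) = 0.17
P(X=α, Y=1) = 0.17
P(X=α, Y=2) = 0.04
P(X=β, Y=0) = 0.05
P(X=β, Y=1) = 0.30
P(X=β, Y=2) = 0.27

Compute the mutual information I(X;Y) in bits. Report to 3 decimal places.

Marginals: p(X) = (0.3800, 0.6200), p(Y) = (0.2200, 0.4700, 0.3100).
I(X;Y) = H(X) + H(Y) − H(X,Y).
H(X) = 0.9580, H(Y) = 1.5163, H(X,Y) = 2.3021.
I(X;Y) = 0.9580 + 1.5163 − 2.3021 = 0.172 bits.

0.172 bits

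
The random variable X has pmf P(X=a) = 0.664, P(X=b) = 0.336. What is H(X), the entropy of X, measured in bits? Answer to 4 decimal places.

0.9209 bits

H(X) = −Σ p·log₂ p.
  −(0.664)·log₂(0.664) = 0.39225
  −(0.336)·log₂(0.336) = 0.52868
Sum: 0.39225 + 0.52868 = 0.9209 bits.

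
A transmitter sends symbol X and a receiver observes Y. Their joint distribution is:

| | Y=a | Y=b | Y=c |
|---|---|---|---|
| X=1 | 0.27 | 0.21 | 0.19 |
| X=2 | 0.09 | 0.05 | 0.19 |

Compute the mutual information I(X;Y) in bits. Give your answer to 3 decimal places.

0.059 bits

Marginals: p(X) = (0.6700, 0.3300), p(Y) = (0.3600, 0.2600, 0.3800).
I(X;Y) = Σ p(x,y)·log₂[p(x,y)/(p(x)p(y))].
  (1,a): 0.27·log₂(1.1194) = 0.0439
  (1,b): 0.21·log₂(1.2055) = 0.0566
  (1,c): 0.19·log₂(0.7463) = -0.0802
  (2,a): 0.09·log₂(0.7576) = -0.0360
  (2,b): 0.05·log₂(0.5828) = -0.0390
  (2,c): 0.19·log₂(1.5152) = 0.1139
Sum = 0.059 bits.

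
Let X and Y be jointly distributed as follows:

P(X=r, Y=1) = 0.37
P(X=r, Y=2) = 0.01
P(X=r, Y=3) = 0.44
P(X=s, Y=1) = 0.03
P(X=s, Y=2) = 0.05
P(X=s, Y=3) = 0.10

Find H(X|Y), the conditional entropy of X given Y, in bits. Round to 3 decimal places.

Marginals: p(X) = (0.8200, 0.1800), p(Y) = (0.4000, 0.0600, 0.5400).
H(X|Y) = Σ p(Y) · H(X|Y=·).
  Y=1: p=0.4000, H(X|Y=1) = 0.3843
  Y=2: p=0.0600, H(X|Y=2) = 0.6500
  Y=3: p=0.5400, H(X|Y=3) = 0.6913
Weighted sum = 0.566 bits.

0.566 bits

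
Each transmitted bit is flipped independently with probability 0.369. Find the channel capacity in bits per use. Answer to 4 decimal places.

Binary symmetric channel: C = 1 − h₂(ε) where h₂ is the binary entropy function.
h₂(0.369) = −0.369·log₂0.369 − 0.631·log₂0.631 = 0.9499.
C = 1 − 0.9499 = 0.0501 bits per channel use.

0.0501 bits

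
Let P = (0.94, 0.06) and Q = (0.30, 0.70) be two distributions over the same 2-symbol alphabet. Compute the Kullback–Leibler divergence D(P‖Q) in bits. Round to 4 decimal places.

1.3362 bits

D(P‖Q) = Σ p·log₂(p/q).
  0.94·log₂(0.94/0.30) = 1.54884
  0.06·log₂(0.06/0.70) = -0.21266
D(P‖Q) = 1.3362 bits.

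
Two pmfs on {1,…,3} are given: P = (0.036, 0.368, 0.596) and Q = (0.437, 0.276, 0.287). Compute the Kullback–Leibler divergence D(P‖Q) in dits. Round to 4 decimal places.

D(P‖Q) = Σ p·log₁₀(p/q).
  0.036·log₁₀(0.036/0.437) = -0.03903
  0.368·log₁₀(0.368/0.276) = 0.04598
  0.596·log₁₀(0.596/0.287) = 0.18915
D(P‖Q) = 0.1961 dits.

0.1961 dits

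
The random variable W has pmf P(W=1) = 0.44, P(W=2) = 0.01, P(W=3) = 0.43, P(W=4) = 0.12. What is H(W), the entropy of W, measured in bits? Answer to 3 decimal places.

1.478 bits

H(W) = −Σ p·log₂ p.
  −(0.44)·log₂(0.44) = 0.5211
  −(0.01)·log₂(0.01) = 0.0664
  −(0.43)·log₂(0.43) = 0.5236
  −(0.12)·log₂(0.12) = 0.3671
Sum: 0.5211 + 0.0664 + 0.5236 + 0.3671 = 1.478 bits.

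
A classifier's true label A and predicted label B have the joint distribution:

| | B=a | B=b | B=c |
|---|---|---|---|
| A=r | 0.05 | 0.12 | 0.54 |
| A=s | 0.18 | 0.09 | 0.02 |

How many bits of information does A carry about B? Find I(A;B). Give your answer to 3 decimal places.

0.364 bits

Marginals: p(A) = (0.7100, 0.2900), p(B) = (0.2300, 0.2100, 0.5600).
I(A;B) = Σ p(x,y)·log₂[p(x,y)/(p(x)p(y))].
  (r,a): 0.05·log₂(0.3062) = -0.0854
  (r,b): 0.12·log₂(0.8048) = -0.0376
  (r,c): 0.54·log₂(1.3581) = 0.2385
  (s,a): 0.18·log₂(2.6987) = 0.2578
  (s,b): 0.09·log₂(1.4778) = 0.0507
  (s,c): 0.02·log₂(0.1232) = -0.0604
Sum = 0.364 bits.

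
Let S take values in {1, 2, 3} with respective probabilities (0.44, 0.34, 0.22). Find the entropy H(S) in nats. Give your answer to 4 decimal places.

1.0611 nats

H(S) = −Σ p·ln p.
  −(0.44)·ln(0.44) = 0.36123
  −(0.34)·ln(0.34) = 0.36680
  −(0.22)·ln(0.22) = 0.33311
Sum: 0.36123 + 0.36680 + 0.33311 = 1.0611 nats.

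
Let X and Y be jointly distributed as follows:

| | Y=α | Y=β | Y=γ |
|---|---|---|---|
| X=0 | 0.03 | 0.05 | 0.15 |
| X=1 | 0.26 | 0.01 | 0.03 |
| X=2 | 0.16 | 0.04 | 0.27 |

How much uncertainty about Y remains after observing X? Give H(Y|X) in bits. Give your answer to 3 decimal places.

1.100 bits

Chain rule: H(Y|X) = H(X,Y) − H(X).
Marginals: p(X) = (0.2300, 0.3000, 0.4700), p(Y) = (0.4500, 0.1000, 0.4500).
H(X,Y) = 2.6207 bits; H(X) = 1.5207 bits.
H(Y|X) = 2.6207 − 1.5207 = 1.100 bits.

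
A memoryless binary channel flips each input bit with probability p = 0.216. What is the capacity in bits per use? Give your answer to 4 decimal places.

0.2472 bits

Binary symmetric channel: C = 1 − h₂(ε) where h₂ is the binary entropy function.
h₂(0.216) = −0.216·log₂0.216 − 0.784·log₂0.784 = 0.7528.
C = 1 − 0.7528 = 0.2472 bits per channel use.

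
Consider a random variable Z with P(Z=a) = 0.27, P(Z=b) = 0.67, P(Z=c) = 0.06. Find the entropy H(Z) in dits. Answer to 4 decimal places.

0.3434 dits

H(Z) = −Σ p·log₁₀ p.
  −(0.27)·log₁₀(0.27) = 0.15353
  −(0.67)·log₁₀(0.67) = 0.11653
  −(0.06)·log₁₀(0.06) = 0.07331
Sum: 0.15353 + 0.11653 + 0.07331 = 0.3434 dits.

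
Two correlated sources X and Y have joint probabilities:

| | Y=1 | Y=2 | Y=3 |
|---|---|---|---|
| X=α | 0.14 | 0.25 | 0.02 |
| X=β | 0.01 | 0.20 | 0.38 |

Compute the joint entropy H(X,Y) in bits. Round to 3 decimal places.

H(X,Y) = −Σ p(x,y)·log₂ p(x,y) over all 6 cells.
  cell (α,1): −0.14·log₂0.14 = 0.3971
  cell (α,2): −0.25·log₂0.25 = 0.5000
  cell (α,3): −0.02·log₂0.02 = 0.1129
  cell (β,1): −0.01·log₂0.01 = 0.0664
  cell (β,2): −0.20·log₂0.20 = 0.4644
  cell (β,3): −0.38·log₂0.38 = 0.5305
Sum = 2.071 bits.

2.071 bits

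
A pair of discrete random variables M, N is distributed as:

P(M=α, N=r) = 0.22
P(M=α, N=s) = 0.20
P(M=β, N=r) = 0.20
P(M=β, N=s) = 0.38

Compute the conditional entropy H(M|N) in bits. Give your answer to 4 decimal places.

0.9583 bits

Chain rule: H(M|N) = H(M,N) − H(N).
Marginals: p(M) = (0.4200, 0.5800), p(N) = (0.4200, 0.5800).
H(M,N) = 1.9398 bits; H(N) = 0.9815 bits.
H(M|N) = 1.9398 − 0.9815 = 0.9583 bits.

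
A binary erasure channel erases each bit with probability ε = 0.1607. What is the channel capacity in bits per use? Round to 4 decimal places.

0.8393 bits

Binary erasure channel: capacity C = 1 − ε.
C = 1 − 0.1607 = 0.8393 bits per channel use.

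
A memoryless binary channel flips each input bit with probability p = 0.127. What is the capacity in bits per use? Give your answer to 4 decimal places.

Binary symmetric channel: C = 1 − h₂(ε) where h₂ is the binary entropy function.
h₂(0.127) = −0.127·log₂0.127 − 0.873·log₂0.873 = 0.5492.
C = 1 − 0.5492 = 0.4508 bits per channel use.

0.4508 bits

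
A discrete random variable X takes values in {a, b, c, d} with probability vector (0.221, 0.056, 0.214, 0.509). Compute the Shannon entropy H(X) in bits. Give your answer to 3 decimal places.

H(X) = −Σ p·log₂ p.
  −(0.221)·log₂(0.221) = 0.4813
  −(0.056)·log₂(0.056) = 0.2329
  −(0.214)·log₂(0.214) = 0.4760
  −(0.509)·log₂(0.509) = 0.4959
Sum: 0.4813 + 0.2329 + 0.4760 + 0.4959 = 1.686 bits.

1.686 bits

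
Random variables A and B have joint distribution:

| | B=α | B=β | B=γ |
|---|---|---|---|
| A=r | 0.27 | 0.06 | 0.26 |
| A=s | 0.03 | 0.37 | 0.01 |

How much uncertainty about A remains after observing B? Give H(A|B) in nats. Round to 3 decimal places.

0.314 nats

Marginals: p(A) = (0.5900, 0.4100), p(B) = (0.3000, 0.4300, 0.2700).
H(A|B) = Σ p(B) · H(A|B=·).
  B=α: p=0.3000, H(A|B=α) = 0.3251
  B=β: p=0.4300, H(A|B=β) = 0.4041
  B=γ: p=0.2700, H(A|B=γ) = 0.1584
Weighted sum = 0.314 nats.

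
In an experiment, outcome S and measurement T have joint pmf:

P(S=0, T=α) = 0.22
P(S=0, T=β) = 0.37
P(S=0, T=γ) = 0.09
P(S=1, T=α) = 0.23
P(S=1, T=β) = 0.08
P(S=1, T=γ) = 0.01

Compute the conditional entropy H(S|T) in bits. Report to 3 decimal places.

Chain rule: H(S|T) = H(S,T) − H(T).
Marginals: p(S) = (0.6800, 0.3200), p(T) = (0.4500, 0.4500, 0.1000).
H(S,T) = 2.1696 bits; H(T) = 1.3690 bits.
H(S|T) = 2.1696 − 1.3690 = 0.801 bits.

0.801 bits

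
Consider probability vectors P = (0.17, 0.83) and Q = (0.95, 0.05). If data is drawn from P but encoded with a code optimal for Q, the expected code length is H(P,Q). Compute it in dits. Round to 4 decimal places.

1.0836 dits

H(P,Q) = −Σ p·log₁₀ q.
  −0.17·log₁₀(0.95) = 0.00379
  −0.83·log₁₀(0.05) = 1.07985
H(P,Q) = 1.0836 dits.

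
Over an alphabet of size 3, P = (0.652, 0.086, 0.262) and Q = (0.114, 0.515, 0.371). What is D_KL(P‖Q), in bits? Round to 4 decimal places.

D(P‖Q) = Σ p·log₂(p/q).
  0.652·log₂(0.652/0.114) = 1.64033
  0.086·log₂(0.086/0.515) = -0.22207
  0.262·log₂(0.262/0.371) = -0.13149
D(P‖Q) = 1.2868 bits.

1.2868 bits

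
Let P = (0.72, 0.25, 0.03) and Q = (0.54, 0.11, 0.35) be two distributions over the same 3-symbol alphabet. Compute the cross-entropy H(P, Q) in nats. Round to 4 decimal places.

1.0270 nats

H(P,Q) = −Σ p·ln q.
  −0.72·ln(0.54) = 0.44365
  −0.25·ln(0.11) = 0.55182
  −0.03·ln(0.35) = 0.03149
H(P,Q) = 1.0270 nats.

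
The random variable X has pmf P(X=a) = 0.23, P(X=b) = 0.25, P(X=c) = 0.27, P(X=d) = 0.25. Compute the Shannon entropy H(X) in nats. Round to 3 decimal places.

1.385 nats

H(X) = −Σ p·ln p.
  −(0.23)·ln(0.23) = 0.3380
  −(0.25)·ln(0.25) = 0.3466
  −(0.27)·ln(0.27) = 0.3535
  −(0.25)·ln(0.25) = 0.3466
Sum: 0.3380 + 0.3466 + 0.3535 + 0.3466 = 1.385 nats.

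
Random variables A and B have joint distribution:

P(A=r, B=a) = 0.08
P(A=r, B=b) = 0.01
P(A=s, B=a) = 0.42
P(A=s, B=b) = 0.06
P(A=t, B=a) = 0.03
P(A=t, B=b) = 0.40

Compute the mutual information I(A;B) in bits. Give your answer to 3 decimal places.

0.534 bits

Marginals: p(A) = (0.0900, 0.4800, 0.4300), p(B) = (0.5300, 0.4700).
I(A;B) = H(A) + H(B) − H(A,B).
H(A) = 1.3445, H(B) = 0.9974, H(A,B) = 1.8077.
I(A;B) = 1.3445 + 0.9974 − 1.8077 = 0.534 bits.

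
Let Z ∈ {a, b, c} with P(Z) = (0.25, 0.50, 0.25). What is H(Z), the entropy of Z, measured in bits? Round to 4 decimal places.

1.5000 bits

H(Z) = −Σ p·log₂ p.
  −(0.25)·log₂(0.25) = 0.50000
  −(0.50)·log₂(0.50) = 0.50000
  −(0.25)·log₂(0.25) = 0.50000
Sum: 0.50000 + 0.50000 + 0.50000 = 1.5000 bits.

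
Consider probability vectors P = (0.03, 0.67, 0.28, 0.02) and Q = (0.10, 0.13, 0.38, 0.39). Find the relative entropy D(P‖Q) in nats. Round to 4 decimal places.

0.9176 nats

D(P‖Q) = Σ p·ln(p/q).
  0.03·ln(0.03/0.10) = -0.03612
  0.67·ln(0.67/0.13) = 1.09863
  0.28·ln(0.28/0.38) = -0.08551
  0.02·ln(0.02/0.39) = -0.05941
D(P‖Q) = 0.9176 nats.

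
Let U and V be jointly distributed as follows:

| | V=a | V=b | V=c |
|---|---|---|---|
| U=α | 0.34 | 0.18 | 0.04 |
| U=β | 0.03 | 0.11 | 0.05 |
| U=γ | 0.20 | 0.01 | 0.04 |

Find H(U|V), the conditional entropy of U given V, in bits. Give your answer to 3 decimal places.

Chain rule: H(U|V) = H(U,V) − H(V).
Marginals: p(U) = (0.5600, 0.1900, 0.2500), p(V) = (0.5700, 0.3000, 0.1300).
H(U,V) = 2.5950 bits; H(V) = 1.3660 bits.
H(U|V) = 2.5950 − 1.3660 = 1.229 bits.

1.229 bits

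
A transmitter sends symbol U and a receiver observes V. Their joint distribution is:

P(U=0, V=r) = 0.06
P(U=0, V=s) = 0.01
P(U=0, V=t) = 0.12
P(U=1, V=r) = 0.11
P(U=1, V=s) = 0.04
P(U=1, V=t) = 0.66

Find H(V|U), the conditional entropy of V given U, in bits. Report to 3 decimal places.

Chain rule: H(V|U) = H(U,V) − H(U).
Marginals: p(U) = (0.1900, 0.8100), p(V) = (0.1700, 0.0500, 0.7800).
H(U,V) = 1.6087 bits; H(U) = 0.7015 bits.
H(V|U) = 1.6087 − 0.7015 = 0.907 bits.

0.907 bits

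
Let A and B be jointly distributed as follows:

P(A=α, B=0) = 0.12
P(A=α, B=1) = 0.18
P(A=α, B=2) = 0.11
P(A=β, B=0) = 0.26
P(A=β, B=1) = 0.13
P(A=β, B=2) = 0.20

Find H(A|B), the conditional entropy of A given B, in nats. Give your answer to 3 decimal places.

0.649 nats

Marginals: p(A) = (0.4100, 0.5900), p(B) = (0.3800, 0.3100, 0.3100).
H(A|B) = Σ p(B) · H(A|B=·).
  B=0: p=0.3800, H(A|B=0) = 0.6237
  B=1: p=0.3100, H(A|B=1) = 0.6801
  B=2: p=0.3100, H(A|B=2) = 0.6504
Weighted sum = 0.649 nats.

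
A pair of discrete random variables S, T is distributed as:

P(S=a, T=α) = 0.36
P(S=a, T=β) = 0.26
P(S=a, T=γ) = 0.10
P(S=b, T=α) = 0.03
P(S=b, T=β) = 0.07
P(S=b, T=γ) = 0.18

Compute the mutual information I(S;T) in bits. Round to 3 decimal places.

0.194 bits

Marginals: p(S) = (0.7200, 0.2800), p(T) = (0.3900, 0.3300, 0.2800).
I(S;T) = Σ p(x,y)·log₂[p(x,y)/(p(x)p(y))].
  (a,α): 0.36·log₂(1.2821) = 0.1290
  (a,β): 0.26·log₂(1.0943) = 0.0338
  (a,γ): 0.10·log₂(0.4960) = -0.1011
  (b,α): 0.03·log₂(0.2747) = -0.0559
  (b,β): 0.07·log₂(0.7576) = -0.0280
  (b,γ): 0.18·log₂(2.2959) = 0.2158
Sum = 0.194 bits.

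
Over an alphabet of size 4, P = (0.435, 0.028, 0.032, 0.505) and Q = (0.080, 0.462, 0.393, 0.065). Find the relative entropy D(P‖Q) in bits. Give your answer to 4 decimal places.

2.3273 bits

D(P‖Q) = Σ p·log₂(p/q).
  0.435·log₂(0.435/0.080) = 1.06268
  0.028·log₂(0.028/0.462) = -0.11324
  0.032·log₂(0.032/0.393) = -0.11579
  0.505·log₂(0.505/0.065) = 1.49367
D(P‖Q) = 2.3273 bits.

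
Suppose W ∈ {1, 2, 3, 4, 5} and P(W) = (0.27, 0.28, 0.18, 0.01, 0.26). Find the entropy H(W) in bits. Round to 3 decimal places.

H(W) = −Σ p·log₂ p.
  −(0.27)·log₂(0.27) = 0.5100
  −(0.28)·log₂(0.28) = 0.5142
  −(0.18)·log₂(0.18) = 0.4453
  −(0.01)·log₂(0.01) = 0.0664
  −(0.26)·log₂(0.26) = 0.5053
Sum: 0.5100 + 0.5142 + 0.4453 + 0.0664 + 0.5053 = 2.041 bits.

2.041 bits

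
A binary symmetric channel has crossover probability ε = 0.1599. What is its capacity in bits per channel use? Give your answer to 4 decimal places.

Binary symmetric channel: C = 1 − h₂(ε) where h₂ is the binary entropy function.
h₂(0.1599) = −0.1599·log₂0.1599 − 0.8401·log₂0.8401 = 0.6341.
C = 1 − 0.6341 = 0.3659 bits per channel use.

0.3659 bits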